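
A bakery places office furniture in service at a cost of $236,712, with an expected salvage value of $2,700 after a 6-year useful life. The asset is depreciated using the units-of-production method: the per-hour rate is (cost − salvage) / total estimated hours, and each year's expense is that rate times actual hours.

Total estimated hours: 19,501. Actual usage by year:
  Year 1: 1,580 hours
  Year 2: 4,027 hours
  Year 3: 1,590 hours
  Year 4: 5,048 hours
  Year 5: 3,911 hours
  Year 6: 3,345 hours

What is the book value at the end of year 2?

Depreciable base = $236,712 − $2,700 = $234,012.
Rate = $234,012 / 19,501 hours = $12 per hour.
Year 1: 1,580 × $12 = $18,960. Book value $217,752.
Year 2: 4,027 × $12 = $48,324. Book value $169,428.

$169,428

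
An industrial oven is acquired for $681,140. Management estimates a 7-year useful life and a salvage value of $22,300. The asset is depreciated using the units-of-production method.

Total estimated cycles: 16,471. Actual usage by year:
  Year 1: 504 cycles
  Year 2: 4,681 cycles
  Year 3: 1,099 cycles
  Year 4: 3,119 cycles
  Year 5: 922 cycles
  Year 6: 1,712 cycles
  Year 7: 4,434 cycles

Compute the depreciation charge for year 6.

$68,480

Depreciable base = $681,140 − $22,300 = $658,840.
Rate = $658,840 / 16,471 cycles = $40 per cycle.
Year 1: 504 × $40 = $20,160. Book value $660,980.
Year 2: 4,681 × $40 = $187,240. Book value $473,740.
Year 3: 1,099 × $40 = $43,960. Book value $429,780.
Year 4: 3,119 × $40 = $124,760. Book value $305,020.
Year 5: 922 × $40 = $36,880. Book value $268,140.
Year 6: 1,712 × $40 = $68,480. Book value $199,660.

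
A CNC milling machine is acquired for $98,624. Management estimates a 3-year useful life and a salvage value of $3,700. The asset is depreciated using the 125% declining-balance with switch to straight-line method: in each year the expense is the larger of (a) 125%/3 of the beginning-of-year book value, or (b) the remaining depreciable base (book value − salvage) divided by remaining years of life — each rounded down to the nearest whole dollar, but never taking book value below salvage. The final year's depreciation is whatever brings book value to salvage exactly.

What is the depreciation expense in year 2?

$26,915

Depreciable base = $98,624 − $3,700 = $94,924.
Year 1: DB = ⌊$98,624 × 125%/3⌋ = $41,093; SL = ⌊$94,924/3⌋ = $31,641 → take DB $41,093. Book value $57,531.
Year 2: DB = ⌊$57,531 × 125%/3⌋ = $23,971; SL = ⌊$53,831/2⌋ = $26,915 → take SL $26,915. Book value $30,616.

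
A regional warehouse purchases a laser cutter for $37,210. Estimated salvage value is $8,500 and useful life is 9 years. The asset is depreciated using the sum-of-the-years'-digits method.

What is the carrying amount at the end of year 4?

$18,070

Depreciable base = $37,210 − $8,500 = $28,710.
Sum of the years' digits = 9+8+7+6+5+4+3+2+1 = 45.
Year 1: $28,710 × 9/45 = $5,742. Book value $31,468.
Year 2: $28,710 × 8/45 = $5,104. Book value $26,364.
Year 3: $28,710 × 7/45 = $4,466. Book value $21,898.
Year 4: $28,710 × 6/45 = $3,828. Book value $18,070.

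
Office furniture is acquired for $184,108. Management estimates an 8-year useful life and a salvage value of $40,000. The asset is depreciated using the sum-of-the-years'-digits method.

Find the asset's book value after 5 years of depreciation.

Depreciable base = $184,108 − $40,000 = $144,108.
Sum of the years' digits = 8+7+6+5+4+3+2+1 = 36.
Year 1: $144,108 × 8/36 = $32,024. Book value $152,084.
Year 2: $144,108 × 7/36 = $28,021. Book value $124,063.
Year 3: $144,108 × 6/36 = $24,018. Book value $100,045.
Year 4: $144,108 × 5/36 = $20,015. Book value $80,030.
Year 5: $144,108 × 4/36 = $16,012. Book value $64,018.

$64,018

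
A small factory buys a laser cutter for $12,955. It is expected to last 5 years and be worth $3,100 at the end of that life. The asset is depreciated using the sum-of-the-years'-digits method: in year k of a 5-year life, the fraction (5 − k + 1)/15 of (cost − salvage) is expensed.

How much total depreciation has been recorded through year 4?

Depreciable base = $12,955 − $3,100 = $9,855.
Sum of the years' digits = 5+4+3+2+1 = 15.
Year 1: $9,855 × 5/15 = $3,285. Book value $9,670.
Year 2: $9,855 × 4/15 = $2,628. Book value $7,042.
Year 3: $9,855 × 3/15 = $1,971. Book value $5,071.
Year 4: $9,855 × 2/15 = $1,314. Book value $3,757.
Accumulated through year 4 = $12,955 − $3,757 = $9,198.

$9,198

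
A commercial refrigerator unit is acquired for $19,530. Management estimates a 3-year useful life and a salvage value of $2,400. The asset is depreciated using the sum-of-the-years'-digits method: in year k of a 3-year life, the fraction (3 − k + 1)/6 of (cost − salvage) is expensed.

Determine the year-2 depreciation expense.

Depreciable base = $19,530 − $2,400 = $17,130.
Sum of the years' digits = 3+2+1 = 6.
Year 1: $17,130 × 3/6 = $8,565. Book value $10,965.
Year 2: $17,130 × 2/6 = $5,710. Book value $5,255.

$5,710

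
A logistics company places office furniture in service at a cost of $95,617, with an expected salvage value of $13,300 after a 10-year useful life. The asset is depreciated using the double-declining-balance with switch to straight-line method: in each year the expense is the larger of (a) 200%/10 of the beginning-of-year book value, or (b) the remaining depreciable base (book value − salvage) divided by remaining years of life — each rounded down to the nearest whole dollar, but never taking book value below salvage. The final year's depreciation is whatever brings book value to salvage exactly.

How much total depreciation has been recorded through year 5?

$64,284

Depreciable base = $95,617 − $13,300 = $82,317.
Year 1: DB = ⌊$95,617 × 200%/10⌋ = $19,123; SL = ⌊$82,317/10⌋ = $8,231 → take DB $19,123. Book value $76,494.
Year 2: DB = ⌊$76,494 × 200%/10⌋ = $15,298; SL = ⌊$63,194/9⌋ = $7,021 → take DB $15,298. Book value $61,196.
Year 3: DB = ⌊$61,196 × 200%/10⌋ = $12,239; SL = ⌊$47,896/8⌋ = $5,987 → take DB $12,239. Book value $48,957.
Year 4: DB = ⌊$48,957 × 200%/10⌋ = $9,791; SL = ⌊$35,657/7⌋ = $5,093 → take DB $9,791. Book value $39,166.
Year 5: DB = ⌊$39,166 × 200%/10⌋ = $7,833; SL = ⌊$25,866/6⌋ = $4,311 → take DB $7,833. Book value $31,333.
Accumulated through year 5 = $95,617 − $31,333 = $64,284.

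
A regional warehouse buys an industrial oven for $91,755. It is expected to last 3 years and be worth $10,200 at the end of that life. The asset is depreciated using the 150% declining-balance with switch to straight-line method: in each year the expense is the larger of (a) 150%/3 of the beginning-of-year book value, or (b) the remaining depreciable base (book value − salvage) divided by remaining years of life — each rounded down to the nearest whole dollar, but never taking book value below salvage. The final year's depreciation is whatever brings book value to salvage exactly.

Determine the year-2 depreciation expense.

$22,939

Depreciable base = $91,755 − $10,200 = $81,555.
Year 1: DB = ⌊$91,755 × 150%/3⌋ = $45,877; SL = ⌊$81,555/3⌋ = $27,185 → take DB $45,877. Book value $45,878.
Year 2: DB = ⌊$45,878 × 150%/3⌋ = $22,939; SL = ⌊$35,678/2⌋ = $17,839 → take DB $22,939. Book value $22,939.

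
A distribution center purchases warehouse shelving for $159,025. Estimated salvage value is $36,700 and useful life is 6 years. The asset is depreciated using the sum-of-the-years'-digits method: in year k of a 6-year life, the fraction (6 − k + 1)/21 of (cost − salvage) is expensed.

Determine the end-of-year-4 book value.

Depreciable base = $159,025 − $36,700 = $122,325.
Sum of the years' digits = 6+5+4+3+2+1 = 21.
Year 1: $122,325 × 6/21 = $34,950. Book value $124,075.
Year 2: $122,325 × 5/21 = $29,125. Book value $94,950.
Year 3: $122,325 × 4/21 = $23,300. Book value $71,650.
Year 4: $122,325 × 3/21 = $17,475. Book value $54,175.

$54,175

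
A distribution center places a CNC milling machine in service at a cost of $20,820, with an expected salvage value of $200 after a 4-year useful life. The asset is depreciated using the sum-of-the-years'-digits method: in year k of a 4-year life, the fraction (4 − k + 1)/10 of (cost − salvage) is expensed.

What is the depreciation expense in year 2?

Depreciable base = $20,820 − $200 = $20,620.
Sum of the years' digits = 4+3+2+1 = 10.
Year 1: $20,620 × 4/10 = $8,248. Book value $12,572.
Year 2: $20,620 × 3/10 = $6,186. Book value $6,386.

$6,186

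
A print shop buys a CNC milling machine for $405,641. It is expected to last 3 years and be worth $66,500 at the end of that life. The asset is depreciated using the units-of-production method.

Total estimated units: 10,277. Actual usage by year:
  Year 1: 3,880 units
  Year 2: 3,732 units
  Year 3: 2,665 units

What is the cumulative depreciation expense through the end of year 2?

Depreciable base = $405,641 − $66,500 = $339,141.
Rate = $339,141 / 10,277 units = $33 per unit.
Year 1: 3,880 × $33 = $128,040. Book value $277,601.
Year 2: 3,732 × $33 = $123,156. Book value $154,445.
Accumulated through year 2 = $405,641 − $154,445 = $251,196.

$251,196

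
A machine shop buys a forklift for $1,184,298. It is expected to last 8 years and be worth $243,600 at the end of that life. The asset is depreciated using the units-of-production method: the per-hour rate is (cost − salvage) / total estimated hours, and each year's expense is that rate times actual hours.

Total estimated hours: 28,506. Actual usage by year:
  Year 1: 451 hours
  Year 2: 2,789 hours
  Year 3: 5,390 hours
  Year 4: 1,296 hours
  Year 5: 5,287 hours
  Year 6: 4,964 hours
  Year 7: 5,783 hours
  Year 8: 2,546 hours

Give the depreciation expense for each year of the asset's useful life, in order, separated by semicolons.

Depreciable base = $1,184,298 − $243,600 = $940,698.
Rate = $940,698 / 28,506 hours = $33 per hour.
Year 1: 451 × $33 = $14,883. Book value $1,169,415.
Year 2: 2,789 × $33 = $92,037. Book value $1,077,378.
Year 3: 5,390 × $33 = $177,870. Book value $899,508.
Year 4: 1,296 × $33 = $42,768. Book value $856,740.
Year 5: 5,287 × $33 = $174,471. Book value $682,269.
Year 6: 4,964 × $33 = $163,812. Book value $518,457.
Year 7: 5,783 × $33 = $190,839. Book value $327,618.
Year 8: 2,546 × $33 = $84,018. Book value $243,600.

$14,883; $92,037; $177,870; $42,768; $174,471; $163,812; $190,839; $84,018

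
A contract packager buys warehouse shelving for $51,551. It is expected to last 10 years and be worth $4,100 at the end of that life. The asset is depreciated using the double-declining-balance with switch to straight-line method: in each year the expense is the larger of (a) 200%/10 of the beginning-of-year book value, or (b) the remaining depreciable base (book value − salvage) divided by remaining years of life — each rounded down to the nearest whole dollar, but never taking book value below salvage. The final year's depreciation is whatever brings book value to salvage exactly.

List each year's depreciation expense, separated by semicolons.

Depreciable base = $51,551 − $4,100 = $47,451.
Year 1: DB = ⌊$51,551 × 200%/10⌋ = $10,310; SL = ⌊$47,451/10⌋ = $4,745 → take DB $10,310. Book value $41,241.
Year 2: DB = ⌊$41,241 × 200%/10⌋ = $8,248; SL = ⌊$37,141/9⌋ = $4,126 → take DB $8,248. Book value $32,993.
Year 3: DB = ⌊$32,993 × 200%/10⌋ = $6,598; SL = ⌊$28,893/8⌋ = $3,611 → take DB $6,598. Book value $26,395.
Year 4: DB = ⌊$26,395 × 200%/10⌋ = $5,279; SL = ⌊$22,295/7⌋ = $3,185 → take DB $5,279. Book value $21,116.
Year 5: DB = ⌊$21,116 × 200%/10⌋ = $4,223; SL = ⌊$17,016/6⌋ = $2,836 → take DB $4,223. Book value $16,893.
Year 6: DB = ⌊$16,893 × 200%/10⌋ = $3,378; SL = ⌊$12,793/5⌋ = $2,558 → take DB $3,378. Book value $13,515.
Year 7: DB = ⌊$13,515 × 200%/10⌋ = $2,703; SL = ⌊$9,415/4⌋ = $2,353 → take DB $2,703. Book value $10,812.
Year 8: DB = ⌊$10,812 × 200%/10⌋ = $2,162; SL = ⌊$6,712/3⌋ = $2,237 → take SL $2,237. Book value $8,575.
Year 9: DB = ⌊$8,575 × 200%/10⌋ = $1,715; SL = ⌊$4,475/2⌋ = $2,237 → take SL $2,237. Book value $6,338.
Year 10 (final): $6,338 − $4,100 = $2,238. Book value $4,100.

$10,310; $8,248; $6,598; $5,279; $4,223; $3,378; $2,703; $2,237; $2,237; $2,238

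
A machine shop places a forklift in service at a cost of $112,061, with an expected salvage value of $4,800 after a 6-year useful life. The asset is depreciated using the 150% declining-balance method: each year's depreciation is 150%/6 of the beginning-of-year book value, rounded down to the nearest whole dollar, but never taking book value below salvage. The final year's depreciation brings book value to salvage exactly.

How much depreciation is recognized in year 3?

$15,758

Depreciable base = $112,061 − $4,800 = $107,261.
Year 1: ⌊$112,061 × 150%/6⌋ = $28,015. Book value $84,046.
Year 2: ⌊$84,046 × 150%/6⌋ = $21,011. Book value $63,035.
Year 3: ⌊$63,035 × 150%/6⌋ = $15,758. Book value $47,277.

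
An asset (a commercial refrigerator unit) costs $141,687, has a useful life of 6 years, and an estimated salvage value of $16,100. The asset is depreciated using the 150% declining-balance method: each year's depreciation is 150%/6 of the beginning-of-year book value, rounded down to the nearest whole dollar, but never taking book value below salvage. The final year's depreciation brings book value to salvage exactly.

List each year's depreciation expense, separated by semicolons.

Depreciable base = $141,687 − $16,100 = $125,587.
Year 1: ⌊$141,687 × 150%/6⌋ = $35,421. Book value $106,266.
Year 2: ⌊$106,266 × 150%/6⌋ = $26,566. Book value $79,700.
Year 3: ⌊$79,700 × 150%/6⌋ = $19,925. Book value $59,775.
Year 4: ⌊$59,775 × 150%/6⌋ = $14,943. Book value $44,832.
Year 5: ⌊$44,832 × 150%/6⌋ = $11,208. Book value $33,624.
Year 6 (final): $33,624 − $16,100 = $17,524. Book value $16,100.

$35,421; $26,566; $19,925; $14,943; $11,208; $17,524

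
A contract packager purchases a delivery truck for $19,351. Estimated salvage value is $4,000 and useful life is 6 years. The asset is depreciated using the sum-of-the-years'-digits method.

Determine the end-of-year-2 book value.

Depreciable base = $19,351 − $4,000 = $15,351.
Sum of the years' digits = 6+5+4+3+2+1 = 21.
Year 1: $15,351 × 6/21 = $4,386. Book value $14,965.
Year 2: $15,351 × 5/21 = $3,655. Book value $11,310.

$11,310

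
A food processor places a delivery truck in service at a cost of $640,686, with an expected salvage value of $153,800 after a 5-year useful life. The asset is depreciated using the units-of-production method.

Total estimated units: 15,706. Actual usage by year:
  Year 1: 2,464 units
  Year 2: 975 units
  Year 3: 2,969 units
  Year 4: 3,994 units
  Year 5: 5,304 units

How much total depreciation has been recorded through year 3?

$198,648

Depreciable base = $640,686 − $153,800 = $486,886.
Rate = $486,886 / 15,706 units = $31 per unit.
Year 1: 2,464 × $31 = $76,384. Book value $564,302.
Year 2: 975 × $31 = $30,225. Book value $534,077.
Year 3: 2,969 × $31 = $92,039. Book value $442,038.
Accumulated through year 3 = $640,686 − $442,038 = $198,648.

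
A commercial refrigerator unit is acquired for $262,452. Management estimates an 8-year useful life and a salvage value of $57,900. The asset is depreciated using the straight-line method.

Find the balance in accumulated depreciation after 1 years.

Depreciable base = $262,452 − $57,900 = $204,552.
Annual expense = $204,552 / 8 = $25,569.
End of year 1: book value $236,883.
Accumulated through year 1 = $262,452 − $236,883 = $25,569.

$25,569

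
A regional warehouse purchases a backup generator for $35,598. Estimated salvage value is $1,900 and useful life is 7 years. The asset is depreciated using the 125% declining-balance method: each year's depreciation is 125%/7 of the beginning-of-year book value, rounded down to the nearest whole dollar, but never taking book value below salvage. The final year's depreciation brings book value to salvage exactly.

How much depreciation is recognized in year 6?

Depreciable base = $35,598 − $1,900 = $33,698.
Year 1: ⌊$35,598 × 125%/7⌋ = $6,356. Book value $29,242.
Year 2: ⌊$29,242 × 125%/7⌋ = $5,221. Book value $24,021.
Year 3: ⌊$24,021 × 125%/7⌋ = $4,289. Book value $19,732.
Year 4: ⌊$19,732 × 125%/7⌋ = $3,523. Book value $16,209.
Year 5: ⌊$16,209 × 125%/7⌋ = $2,894. Book value $13,315.
Year 6: ⌊$13,315 × 125%/7⌋ = $2,377. Book value $10,938.

$2,377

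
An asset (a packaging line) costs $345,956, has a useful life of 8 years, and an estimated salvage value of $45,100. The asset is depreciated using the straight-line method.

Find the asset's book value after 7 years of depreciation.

Depreciable base = $345,956 − $45,100 = $300,856.
Annual expense = $300,856 / 8 = $37,607.
End of year 1: book value $308,349.
End of year 2: book value $270,742.
End of year 3: book value $233,135.
End of year 4: book value $195,528.
End of year 5: book value $157,921.
End of year 6: book value $120,314.
End of year 7: book value $82,707.

$82,707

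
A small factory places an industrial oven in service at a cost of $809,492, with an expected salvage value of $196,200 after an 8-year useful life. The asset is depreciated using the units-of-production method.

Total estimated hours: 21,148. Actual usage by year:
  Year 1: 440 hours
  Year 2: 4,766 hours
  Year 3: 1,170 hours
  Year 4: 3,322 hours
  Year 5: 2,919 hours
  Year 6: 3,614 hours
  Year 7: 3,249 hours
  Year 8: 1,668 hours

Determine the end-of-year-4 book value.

Depreciable base = $809,492 − $196,200 = $613,292.
Rate = $613,292 / 21,148 hours = $29 per hour.
Year 1: 440 × $29 = $12,760. Book value $796,732.
Year 2: 4,766 × $29 = $138,214. Book value $658,518.
Year 3: 1,170 × $29 = $33,930. Book value $624,588.
Year 4: 3,322 × $29 = $96,338. Book value $528,250.

$528,250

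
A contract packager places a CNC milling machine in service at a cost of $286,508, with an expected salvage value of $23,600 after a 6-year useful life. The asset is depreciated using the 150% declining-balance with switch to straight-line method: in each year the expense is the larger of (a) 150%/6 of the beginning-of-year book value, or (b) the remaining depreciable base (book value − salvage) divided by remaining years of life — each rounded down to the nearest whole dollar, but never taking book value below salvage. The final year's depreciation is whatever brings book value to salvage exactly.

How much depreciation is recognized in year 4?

$32,423

Depreciable base = $286,508 − $23,600 = $262,908.
Year 1: DB = ⌊$286,508 × 150%/6⌋ = $71,627; SL = ⌊$262,908/6⌋ = $43,818 → take DB $71,627. Book value $214,881.
Year 2: DB = ⌊$214,881 × 150%/6⌋ = $53,720; SL = ⌊$191,281/5⌋ = $38,256 → take DB $53,720. Book value $161,161.
Year 3: DB = ⌊$161,161 × 150%/6⌋ = $40,290; SL = ⌊$137,561/4⌋ = $34,390 → take DB $40,290. Book value $120,871.
Year 4: DB = ⌊$120,871 × 150%/6⌋ = $30,217; SL = ⌊$97,271/3⌋ = $32,423 → take SL $32,423. Book value $88,448.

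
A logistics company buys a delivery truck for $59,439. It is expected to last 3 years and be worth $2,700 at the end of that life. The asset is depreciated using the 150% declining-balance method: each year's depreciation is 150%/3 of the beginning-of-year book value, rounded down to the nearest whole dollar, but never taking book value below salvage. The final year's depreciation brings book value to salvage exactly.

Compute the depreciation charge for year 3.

Depreciable base = $59,439 − $2,700 = $56,739.
Year 1: ⌊$59,439 × 150%/3⌋ = $29,719. Book value $29,720.
Year 2: ⌊$29,720 × 150%/3⌋ = $14,860. Book value $14,860.
Year 3 (final): $14,860 − $2,700 = $12,160. Book value $2,700.

$12,160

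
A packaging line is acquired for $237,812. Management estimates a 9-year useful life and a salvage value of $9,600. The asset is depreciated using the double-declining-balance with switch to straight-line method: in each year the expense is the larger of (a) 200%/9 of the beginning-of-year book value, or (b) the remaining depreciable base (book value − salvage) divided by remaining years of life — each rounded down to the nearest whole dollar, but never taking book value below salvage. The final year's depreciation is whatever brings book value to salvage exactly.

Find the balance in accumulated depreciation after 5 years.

$170,123

Depreciable base = $237,812 − $9,600 = $228,212.
Year 1: DB = ⌊$237,812 × 200%/9⌋ = $52,847; SL = ⌊$228,212/9⌋ = $25,356 → take DB $52,847. Book value $184,965.
Year 2: DB = ⌊$184,965 × 200%/9⌋ = $41,103; SL = ⌊$175,365/8⌋ = $21,920 → take DB $41,103. Book value $143,862.
Year 3: DB = ⌊$143,862 × 200%/9⌋ = $31,969; SL = ⌊$134,262/7⌋ = $19,180 → take DB $31,969. Book value $111,893.
Year 4: DB = ⌊$111,893 × 200%/9⌋ = $24,865; SL = ⌊$102,293/6⌋ = $17,048 → take DB $24,865. Book value $87,028.
Year 5: DB = ⌊$87,028 × 200%/9⌋ = $19,339; SL = ⌊$77,428/5⌋ = $15,485 → take DB $19,339. Book value $67,689.
Accumulated through year 5 = $237,812 − $67,689 = $170,123.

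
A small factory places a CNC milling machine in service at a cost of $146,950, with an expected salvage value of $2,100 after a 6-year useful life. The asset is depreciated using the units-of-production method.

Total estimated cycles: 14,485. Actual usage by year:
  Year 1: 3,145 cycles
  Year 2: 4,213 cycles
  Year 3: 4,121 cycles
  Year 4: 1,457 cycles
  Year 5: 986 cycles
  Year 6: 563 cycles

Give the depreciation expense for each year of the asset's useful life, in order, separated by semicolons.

$31,450; $42,130; $41,210; $14,570; $9,860; $5,630

Depreciable base = $146,950 − $2,100 = $144,850.
Rate = $144,850 / 14,485 cycles = $10 per cycle.
Year 1: 3,145 × $10 = $31,450. Book value $115,500.
Year 2: 4,213 × $10 = $42,130. Book value $73,370.
Year 3: 4,121 × $10 = $41,210. Book value $32,160.
Year 4: 1,457 × $10 = $14,570. Book value $17,590.
Year 5: 986 × $10 = $9,860. Book value $7,730.
Year 6: 563 × $10 = $5,630. Book value $2,100.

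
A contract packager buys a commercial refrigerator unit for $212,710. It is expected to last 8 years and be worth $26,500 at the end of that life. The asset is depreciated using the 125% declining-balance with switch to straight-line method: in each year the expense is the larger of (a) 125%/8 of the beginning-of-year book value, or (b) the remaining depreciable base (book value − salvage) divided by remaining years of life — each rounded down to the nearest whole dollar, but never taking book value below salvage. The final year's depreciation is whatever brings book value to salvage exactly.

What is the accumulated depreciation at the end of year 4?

$105,192

Depreciable base = $212,710 − $26,500 = $186,210.
Year 1: DB = ⌊$212,710 × 125%/8⌋ = $33,235; SL = ⌊$186,210/8⌋ = $23,276 → take DB $33,235. Book value $179,475.
Year 2: DB = ⌊$179,475 × 125%/8⌋ = $28,042; SL = ⌊$152,975/7⌋ = $21,853 → take DB $28,042. Book value $151,433.
Year 3: DB = ⌊$151,433 × 125%/8⌋ = $23,661; SL = ⌊$124,933/6⌋ = $20,822 → take DB $23,661. Book value $127,772.
Year 4: DB = ⌊$127,772 × 125%/8⌋ = $19,964; SL = ⌊$101,272/5⌋ = $20,254 → take SL $20,254. Book value $107,518.
Accumulated through year 4 = $212,710 − $107,518 = $105,192.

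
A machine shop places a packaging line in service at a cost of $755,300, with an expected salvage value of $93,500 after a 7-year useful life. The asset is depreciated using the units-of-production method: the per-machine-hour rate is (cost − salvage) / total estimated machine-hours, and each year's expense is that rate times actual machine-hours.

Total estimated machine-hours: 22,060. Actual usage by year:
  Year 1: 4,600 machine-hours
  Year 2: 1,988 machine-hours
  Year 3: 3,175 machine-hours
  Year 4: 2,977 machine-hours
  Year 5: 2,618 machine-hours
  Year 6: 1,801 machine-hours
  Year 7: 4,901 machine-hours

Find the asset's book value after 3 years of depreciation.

$462,410

Depreciable base = $755,300 − $93,500 = $661,800.
Rate = $661,800 / 22,060 machine-hours = $30 per machine-hour.
Year 1: 4,600 × $30 = $138,000. Book value $617,300.
Year 2: 1,988 × $30 = $59,640. Book value $557,660.
Year 3: 3,175 × $30 = $95,250. Book value $462,410.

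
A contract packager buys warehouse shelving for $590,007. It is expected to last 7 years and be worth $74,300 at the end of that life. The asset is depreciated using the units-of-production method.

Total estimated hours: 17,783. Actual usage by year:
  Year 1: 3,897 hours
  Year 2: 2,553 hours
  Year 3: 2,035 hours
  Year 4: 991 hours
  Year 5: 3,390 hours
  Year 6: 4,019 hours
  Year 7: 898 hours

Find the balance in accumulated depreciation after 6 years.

$489,665

Depreciable base = $590,007 − $74,300 = $515,707.
Rate = $515,707 / 17,783 hours = $29 per hour.
Year 1: 3,897 × $29 = $113,013. Book value $476,994.
Year 2: 2,553 × $29 = $74,037. Book value $402,957.
Year 3: 2,035 × $29 = $59,015. Book value $343,942.
Year 4: 991 × $29 = $28,739. Book value $315,203.
Year 5: 3,390 × $29 = $98,310. Book value $216,893.
Year 6: 4,019 × $29 = $116,551. Book value $100,342.
Accumulated through year 6 = $590,007 − $100,342 = $489,665.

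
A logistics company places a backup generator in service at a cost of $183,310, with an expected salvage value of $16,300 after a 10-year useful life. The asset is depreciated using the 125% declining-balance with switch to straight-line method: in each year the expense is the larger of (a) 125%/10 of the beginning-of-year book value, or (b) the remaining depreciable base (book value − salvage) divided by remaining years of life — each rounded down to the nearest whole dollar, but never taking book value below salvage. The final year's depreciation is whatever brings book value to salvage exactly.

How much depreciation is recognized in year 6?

$15,192

Depreciable base = $183,310 − $16,300 = $167,010.
Year 1: DB = ⌊$183,310 × 125%/10⌋ = $22,913; SL = ⌊$167,010/10⌋ = $16,701 → take DB $22,913. Book value $160,397.
Year 2: DB = ⌊$160,397 × 125%/10⌋ = $20,049; SL = ⌊$144,097/9⌋ = $16,010 → take DB $20,049. Book value $140,348.
Year 3: DB = ⌊$140,348 × 125%/10⌋ = $17,543; SL = ⌊$124,048/8⌋ = $15,506 → take DB $17,543. Book value $122,805.
Year 4: DB = ⌊$122,805 × 125%/10⌋ = $15,350; SL = ⌊$106,505/7⌋ = $15,215 → take DB $15,350. Book value $107,455.
Year 5: DB = ⌊$107,455 × 125%/10⌋ = $13,431; SL = ⌊$91,155/6⌋ = $15,192 → take SL $15,192. Book value $92,263.
Year 6: DB = ⌊$92,263 × 125%/10⌋ = $11,532; SL = ⌊$75,963/5⌋ = $15,192 → take SL $15,192. Book value $77,071.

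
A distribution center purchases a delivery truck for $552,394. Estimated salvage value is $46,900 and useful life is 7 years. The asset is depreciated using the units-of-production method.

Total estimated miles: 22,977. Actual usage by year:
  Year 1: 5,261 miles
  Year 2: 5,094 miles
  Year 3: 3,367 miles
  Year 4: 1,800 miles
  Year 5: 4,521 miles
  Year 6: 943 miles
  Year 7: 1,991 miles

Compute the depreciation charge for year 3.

Depreciable base = $552,394 − $46,900 = $505,494.
Rate = $505,494 / 22,977 miles = $22 per mile.
Year 1: 5,261 × $22 = $115,742. Book value $436,652.
Year 2: 5,094 × $22 = $112,068. Book value $324,584.
Year 3: 3,367 × $22 = $74,074. Book value $250,510.

$74,074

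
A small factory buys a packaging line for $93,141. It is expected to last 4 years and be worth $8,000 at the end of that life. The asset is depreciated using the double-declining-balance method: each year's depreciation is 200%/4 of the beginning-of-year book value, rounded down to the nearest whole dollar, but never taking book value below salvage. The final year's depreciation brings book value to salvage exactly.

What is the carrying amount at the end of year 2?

Depreciable base = $93,141 − $8,000 = $85,141.
Year 1: ⌊$93,141 × 200%/4⌋ = $46,570. Book value $46,571.
Year 2: ⌊$46,571 × 200%/4⌋ = $23,285. Book value $23,286.

$23,286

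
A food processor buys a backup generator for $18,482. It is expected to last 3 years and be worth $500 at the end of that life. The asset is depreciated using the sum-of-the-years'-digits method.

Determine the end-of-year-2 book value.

$3,497

Depreciable base = $18,482 − $500 = $17,982.
Sum of the years' digits = 3+2+1 = 6.
Year 1: $17,982 × 3/6 = $8,991. Book value $9,491.
Year 2: $17,982 × 2/6 = $5,994. Book value $3,497.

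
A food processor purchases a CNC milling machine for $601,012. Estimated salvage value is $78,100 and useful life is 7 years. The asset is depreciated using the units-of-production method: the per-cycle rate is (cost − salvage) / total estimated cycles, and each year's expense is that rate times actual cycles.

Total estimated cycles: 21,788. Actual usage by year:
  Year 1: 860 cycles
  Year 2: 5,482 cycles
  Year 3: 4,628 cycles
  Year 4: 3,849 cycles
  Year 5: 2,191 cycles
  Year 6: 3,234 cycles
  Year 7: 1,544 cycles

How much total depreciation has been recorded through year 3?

Depreciable base = $601,012 − $78,100 = $522,912.
Rate = $522,912 / 21,788 cycles = $24 per cycle.
Year 1: 860 × $24 = $20,640. Book value $580,372.
Year 2: 5,482 × $24 = $131,568. Book value $448,804.
Year 3: 4,628 × $24 = $111,072. Book value $337,732.
Accumulated through year 3 = $601,012 − $337,732 = $263,280.

$263,280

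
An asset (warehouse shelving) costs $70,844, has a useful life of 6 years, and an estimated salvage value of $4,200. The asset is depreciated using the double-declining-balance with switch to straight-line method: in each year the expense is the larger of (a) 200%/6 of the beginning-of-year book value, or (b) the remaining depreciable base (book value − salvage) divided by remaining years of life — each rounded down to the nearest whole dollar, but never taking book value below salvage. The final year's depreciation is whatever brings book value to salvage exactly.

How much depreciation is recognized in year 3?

Depreciable base = $70,844 − $4,200 = $66,644.
Year 1: DB = ⌊$70,844 × 200%/6⌋ = $23,614; SL = ⌊$66,644/6⌋ = $11,107 → take DB $23,614. Book value $47,230.
Year 2: DB = ⌊$47,230 × 200%/6⌋ = $15,743; SL = ⌊$43,030/5⌋ = $8,606 → take DB $15,743. Book value $31,487.
Year 3: DB = ⌊$31,487 × 200%/6⌋ = $10,495; SL = ⌊$27,287/4⌋ = $6,821 → take DB $10,495. Book value $20,992.

$10,495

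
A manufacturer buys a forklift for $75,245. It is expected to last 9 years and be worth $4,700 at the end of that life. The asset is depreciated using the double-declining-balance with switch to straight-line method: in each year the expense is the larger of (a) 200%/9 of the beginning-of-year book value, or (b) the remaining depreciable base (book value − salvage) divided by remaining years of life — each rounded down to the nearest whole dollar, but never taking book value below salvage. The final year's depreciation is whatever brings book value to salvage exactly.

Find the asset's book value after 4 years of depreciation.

Depreciable base = $75,245 − $4,700 = $70,545.
Year 1: DB = ⌊$75,245 × 200%/9⌋ = $16,721; SL = ⌊$70,545/9⌋ = $7,838 → take DB $16,721. Book value $58,524.
Year 2: DB = ⌊$58,524 × 200%/9⌋ = $13,005; SL = ⌊$53,824/8⌋ = $6,728 → take DB $13,005. Book value $45,519.
Year 3: DB = ⌊$45,519 × 200%/9⌋ = $10,115; SL = ⌊$40,819/7⌋ = $5,831 → take DB $10,115. Book value $35,404.
Year 4: DB = ⌊$35,404 × 200%/9⌋ = $7,867; SL = ⌊$30,704/6⌋ = $5,117 → take DB $7,867. Book value $27,537.

$27,537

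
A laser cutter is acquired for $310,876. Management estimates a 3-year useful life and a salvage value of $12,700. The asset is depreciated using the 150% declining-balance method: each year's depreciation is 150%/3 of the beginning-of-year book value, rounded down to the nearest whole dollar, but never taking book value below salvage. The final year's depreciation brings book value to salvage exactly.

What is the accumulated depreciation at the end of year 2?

$233,157

Depreciable base = $310,876 − $12,700 = $298,176.
Year 1: ⌊$310,876 × 150%/3⌋ = $155,438. Book value $155,438.
Year 2: ⌊$155,438 × 150%/3⌋ = $77,719. Book value $77,719.
Accumulated through year 2 = $310,876 − $77,719 = $233,157.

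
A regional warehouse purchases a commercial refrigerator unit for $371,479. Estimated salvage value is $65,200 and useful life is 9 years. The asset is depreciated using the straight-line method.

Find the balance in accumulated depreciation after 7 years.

$238,217

Depreciable base = $371,479 − $65,200 = $306,279.
Annual expense = $306,279 / 9 = $34,031.
End of year 1: book value $337,448.
End of year 2: book value $303,417.
End of year 3: book value $269,386.
End of year 4: book value $235,355.
End of year 5: book value $201,324.
End of year 6: book value $167,293.
End of year 7: book value $133,262.
Accumulated through year 7 = $371,479 − $133,262 = $238,217.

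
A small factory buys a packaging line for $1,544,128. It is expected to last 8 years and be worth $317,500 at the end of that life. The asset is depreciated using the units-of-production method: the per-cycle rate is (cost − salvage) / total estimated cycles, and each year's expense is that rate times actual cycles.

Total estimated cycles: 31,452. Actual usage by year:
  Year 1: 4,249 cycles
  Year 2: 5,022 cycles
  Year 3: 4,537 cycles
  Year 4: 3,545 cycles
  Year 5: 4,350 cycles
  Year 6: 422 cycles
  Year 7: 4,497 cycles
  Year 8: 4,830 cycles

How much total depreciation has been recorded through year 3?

Depreciable base = $1,544,128 − $317,500 = $1,226,628.
Rate = $1,226,628 / 31,452 cycles = $39 per cycle.
Year 1: 4,249 × $39 = $165,711. Book value $1,378,417.
Year 2: 5,022 × $39 = $195,858. Book value $1,182,559.
Year 3: 4,537 × $39 = $176,943. Book value $1,005,616.
Accumulated through year 3 = $1,544,128 − $1,005,616 = $538,512.

$538,512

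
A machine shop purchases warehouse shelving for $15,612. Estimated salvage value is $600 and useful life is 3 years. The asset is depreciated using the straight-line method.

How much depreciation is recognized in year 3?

Depreciable base = $15,612 − $600 = $15,012.
Annual expense = $15,012 / 3 = $5,004.

$5,004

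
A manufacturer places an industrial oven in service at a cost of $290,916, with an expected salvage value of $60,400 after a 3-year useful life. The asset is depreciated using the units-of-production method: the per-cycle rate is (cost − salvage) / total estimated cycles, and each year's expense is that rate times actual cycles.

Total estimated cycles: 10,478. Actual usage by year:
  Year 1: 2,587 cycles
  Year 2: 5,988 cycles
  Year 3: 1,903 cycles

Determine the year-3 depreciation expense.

$41,866

Depreciable base = $290,916 − $60,400 = $230,516.
Rate = $230,516 / 10,478 cycles = $22 per cycle.
Year 1: 2,587 × $22 = $56,914. Book value $234,002.
Year 2: 5,988 × $22 = $131,736. Book value $102,266.
Year 3: 1,903 × $22 = $41,866. Book value $60,400.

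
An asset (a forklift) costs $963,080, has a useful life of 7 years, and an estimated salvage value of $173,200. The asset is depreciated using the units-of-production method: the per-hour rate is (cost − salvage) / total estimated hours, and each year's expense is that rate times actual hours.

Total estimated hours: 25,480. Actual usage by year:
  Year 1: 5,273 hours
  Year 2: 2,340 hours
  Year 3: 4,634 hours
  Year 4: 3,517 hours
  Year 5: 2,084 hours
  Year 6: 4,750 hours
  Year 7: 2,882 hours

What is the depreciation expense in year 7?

$89,342

Depreciable base = $963,080 − $173,200 = $789,880.
Rate = $789,880 / 25,480 hours = $31 per hour.
Year 1: 5,273 × $31 = $163,463. Book value $799,617.
Year 2: 2,340 × $31 = $72,540. Book value $727,077.
Year 3: 4,634 × $31 = $143,654. Book value $583,423.
Year 4: 3,517 × $31 = $109,027. Book value $474,396.
Year 5: 2,084 × $31 = $64,604. Book value $409,792.
Year 6: 4,750 × $31 = $147,250. Book value $262,542.
Year 7: 2,882 × $31 = $89,342. Book value $173,200.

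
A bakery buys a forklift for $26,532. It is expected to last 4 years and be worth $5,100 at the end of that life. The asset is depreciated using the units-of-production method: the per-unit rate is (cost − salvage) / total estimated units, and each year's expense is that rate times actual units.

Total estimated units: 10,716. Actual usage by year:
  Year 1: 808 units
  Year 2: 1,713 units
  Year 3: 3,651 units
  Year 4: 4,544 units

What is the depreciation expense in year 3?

$7,302

Depreciable base = $26,532 − $5,100 = $21,432.
Rate = $21,432 / 10,716 units = $2 per unit.
Year 1: 808 × $2 = $1,616. Book value $24,916.
Year 2: 1,713 × $2 = $3,426. Book value $21,490.
Year 3: 3,651 × $2 = $7,302. Book value $14,188.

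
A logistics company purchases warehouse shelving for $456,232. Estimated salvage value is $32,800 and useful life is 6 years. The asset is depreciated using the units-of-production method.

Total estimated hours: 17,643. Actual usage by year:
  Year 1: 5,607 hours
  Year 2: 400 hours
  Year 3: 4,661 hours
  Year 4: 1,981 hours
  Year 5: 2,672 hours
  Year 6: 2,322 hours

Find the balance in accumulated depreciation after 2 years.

Depreciable base = $456,232 − $32,800 = $423,432.
Rate = $423,432 / 17,643 hours = $24 per hour.
Year 1: 5,607 × $24 = $134,568. Book value $321,664.
Year 2: 400 × $24 = $9,600. Book value $312,064.
Accumulated through year 2 = $456,232 − $312,064 = $144,168.

$144,168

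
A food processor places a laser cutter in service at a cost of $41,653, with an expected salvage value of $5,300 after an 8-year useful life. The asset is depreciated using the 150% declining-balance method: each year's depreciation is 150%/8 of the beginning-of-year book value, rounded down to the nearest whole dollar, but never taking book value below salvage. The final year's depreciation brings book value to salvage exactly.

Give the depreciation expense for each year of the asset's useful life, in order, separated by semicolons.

$7,809; $6,345; $5,156; $4,189; $3,403; $2,765; $2,247; $4,439

Depreciable base = $41,653 − $5,300 = $36,353.
Year 1: ⌊$41,653 × 150%/8⌋ = $7,809. Book value $33,844.
Year 2: ⌊$33,844 × 150%/8⌋ = $6,345. Book value $27,499.
Year 3: ⌊$27,499 × 150%/8⌋ = $5,156. Book value $22,343.
Year 4: ⌊$22,343 × 150%/8⌋ = $4,189. Book value $18,154.
Year 5: ⌊$18,154 × 150%/8⌋ = $3,403. Book value $14,751.
Year 6: ⌊$14,751 × 150%/8⌋ = $2,765. Book value $11,986.
Year 7: ⌊$11,986 × 150%/8⌋ = $2,247. Book value $9,739.
Year 8 (final): $9,739 − $5,300 = $4,439. Book value $5,300.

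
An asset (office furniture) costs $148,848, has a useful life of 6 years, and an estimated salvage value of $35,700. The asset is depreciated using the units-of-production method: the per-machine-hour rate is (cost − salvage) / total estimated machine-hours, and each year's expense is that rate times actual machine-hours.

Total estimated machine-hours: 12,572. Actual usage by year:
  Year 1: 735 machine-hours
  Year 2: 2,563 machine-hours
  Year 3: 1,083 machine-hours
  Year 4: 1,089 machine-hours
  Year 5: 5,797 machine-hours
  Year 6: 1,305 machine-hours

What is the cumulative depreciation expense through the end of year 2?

$29,682

Depreciable base = $148,848 − $35,700 = $113,148.
Rate = $113,148 / 12,572 machine-hours = $9 per machine-hour.
Year 1: 735 × $9 = $6,615. Book value $142,233.
Year 2: 2,563 × $9 = $23,067. Book value $119,166.
Accumulated through year 2 = $148,848 − $119,166 = $29,682.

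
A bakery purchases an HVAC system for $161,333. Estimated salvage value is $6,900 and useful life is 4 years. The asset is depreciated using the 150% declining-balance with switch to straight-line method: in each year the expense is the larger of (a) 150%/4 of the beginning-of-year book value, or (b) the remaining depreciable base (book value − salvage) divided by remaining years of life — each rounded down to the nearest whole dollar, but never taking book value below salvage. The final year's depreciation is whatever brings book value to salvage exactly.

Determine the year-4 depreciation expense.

$28,061

Depreciable base = $161,333 − $6,900 = $154,433.
Year 1: DB = ⌊$161,333 × 150%/4⌋ = $60,499; SL = ⌊$154,433/4⌋ = $38,608 → take DB $60,499. Book value $100,834.
Year 2: DB = ⌊$100,834 × 150%/4⌋ = $37,812; SL = ⌊$93,934/3⌋ = $31,311 → take DB $37,812. Book value $63,022.
Year 3: DB = ⌊$63,022 × 150%/4⌋ = $23,633; SL = ⌊$56,122/2⌋ = $28,061 → take SL $28,061. Book value $34,961.
Year 4 (final): $34,961 − $6,900 = $28,061. Book value $6,900.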